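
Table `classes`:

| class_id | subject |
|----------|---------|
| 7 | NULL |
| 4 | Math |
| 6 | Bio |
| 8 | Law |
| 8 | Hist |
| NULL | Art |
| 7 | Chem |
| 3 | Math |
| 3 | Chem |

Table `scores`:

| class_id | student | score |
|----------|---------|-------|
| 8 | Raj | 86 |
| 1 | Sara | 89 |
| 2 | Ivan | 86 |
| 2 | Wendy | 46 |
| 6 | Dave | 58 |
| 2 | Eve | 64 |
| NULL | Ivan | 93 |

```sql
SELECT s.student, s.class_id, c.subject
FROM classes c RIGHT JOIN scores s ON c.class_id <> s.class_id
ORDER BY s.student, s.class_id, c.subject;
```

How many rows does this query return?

RIGHT JOIN keeps every row from `scores`; unmatched rows get NULL for `classes`'s columns.
Matching on c.class_id <> s.class_id. A NULL in a compared column never satisfies the condition.
- c (class_id=7) pairs with 6 row(s) of s.
- c (class_id=4) pairs with 6 row(s) of s.
- c (class_id=6) pairs with 5 row(s) of s.
- c (class_id=8) pairs with 5 row(s) of s.
- c (class_id=8) pairs with 5 row(s) of s.
- c (class_id=NULL) has no partner in s.
- c (class_id=7) pairs with 6 row(s) of s.
- c (class_id=3) pairs with 6 row(s) of s.
- c (class_id=3) pairs with 6 row(s) of s.
- 1 row(s) from s found no c partner → padded with NULL.
Total: 45 matched + 1 padded = 46 rows.

46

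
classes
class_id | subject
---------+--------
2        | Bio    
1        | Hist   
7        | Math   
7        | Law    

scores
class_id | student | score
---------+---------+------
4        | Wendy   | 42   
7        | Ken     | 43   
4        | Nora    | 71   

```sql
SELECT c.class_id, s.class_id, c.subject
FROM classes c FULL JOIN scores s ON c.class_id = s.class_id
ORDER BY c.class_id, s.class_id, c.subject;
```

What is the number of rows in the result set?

6

FULL OUTER JOIN keeps every row from both sides; unmatched rows get NULL for the other side's columns.
Matching on c.class_id = s.class_id.
- c row (class_id=2): no match → kept, s columns NULL.
- c row (class_id=1): no match → kept, s columns NULL.
- c row (class_id=7): matches 1 s row(s) → 1 output row(s).
- c row (class_id=7): matches 1 s row(s) → 1 output row(s).
- 2 row(s) from s found no c partner → padded with NULL.
Total: 2 matched + 4 padded = 6 rows.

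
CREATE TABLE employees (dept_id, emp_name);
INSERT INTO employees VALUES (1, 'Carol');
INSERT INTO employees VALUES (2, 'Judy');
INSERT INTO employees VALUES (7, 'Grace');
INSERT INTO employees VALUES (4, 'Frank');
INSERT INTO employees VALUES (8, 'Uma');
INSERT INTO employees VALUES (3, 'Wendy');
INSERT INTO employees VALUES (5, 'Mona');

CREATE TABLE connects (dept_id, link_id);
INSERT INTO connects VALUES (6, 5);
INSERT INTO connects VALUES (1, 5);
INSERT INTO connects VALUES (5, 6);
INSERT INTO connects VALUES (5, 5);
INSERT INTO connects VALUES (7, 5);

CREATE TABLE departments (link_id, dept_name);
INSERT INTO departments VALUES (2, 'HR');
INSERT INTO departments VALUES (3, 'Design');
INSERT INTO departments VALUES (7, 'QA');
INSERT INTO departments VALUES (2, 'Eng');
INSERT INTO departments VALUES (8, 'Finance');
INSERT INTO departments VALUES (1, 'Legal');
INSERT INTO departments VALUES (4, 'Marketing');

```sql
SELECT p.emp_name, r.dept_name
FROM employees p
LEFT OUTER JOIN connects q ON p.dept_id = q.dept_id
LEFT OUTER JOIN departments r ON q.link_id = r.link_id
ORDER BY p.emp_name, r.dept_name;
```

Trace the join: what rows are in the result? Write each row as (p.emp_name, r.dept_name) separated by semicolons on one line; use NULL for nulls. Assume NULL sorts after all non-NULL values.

Evaluate left to right. First `employees p LEFT JOIN connects q` on dept_id: 8 row(s).
Then LEFT JOIN `departments r` on link_id: each of those 8 rows is kept; rows whose q.link_id has no match in r get NULL for r's columns.

(Carol, NULL); (Frank, NULL); (Grace, NULL); (Judy, NULL); (Mona, NULL); (Mona, NULL); (Uma, NULL); (Wendy, NULL)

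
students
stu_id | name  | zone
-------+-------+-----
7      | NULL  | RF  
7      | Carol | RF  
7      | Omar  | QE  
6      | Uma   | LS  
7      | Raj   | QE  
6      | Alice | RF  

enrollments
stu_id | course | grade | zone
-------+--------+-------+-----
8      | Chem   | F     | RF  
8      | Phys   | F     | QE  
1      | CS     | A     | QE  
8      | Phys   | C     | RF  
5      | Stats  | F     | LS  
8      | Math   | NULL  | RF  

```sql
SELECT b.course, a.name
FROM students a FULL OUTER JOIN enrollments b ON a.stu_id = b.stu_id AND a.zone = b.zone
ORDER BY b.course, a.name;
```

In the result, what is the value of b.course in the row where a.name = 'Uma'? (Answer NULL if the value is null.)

FULL OUTER JOIN keeps every row from both sides; unmatched rows get NULL for the other side's columns.
Matching on a.stu_id = b.stu_id AND a.zone = b.zone.
- a row (stu_id=7, zone=RF): no match → kept, b columns NULL.
- a row (stu_id=7, zone=RF): no match → kept, b columns NULL.
- a row (stu_id=7, zone=QE): no match → kept, b columns NULL.
- a row (stu_id=6, zone=LS): no match → kept, b columns NULL.
- a row (stu_id=7, zone=QE): no match → kept, b columns NULL.
- a row (stu_id=6, zone=RF): no match → kept, b columns NULL.
- 6 b row(s) had no a match → kept, a columns NULL.

NULL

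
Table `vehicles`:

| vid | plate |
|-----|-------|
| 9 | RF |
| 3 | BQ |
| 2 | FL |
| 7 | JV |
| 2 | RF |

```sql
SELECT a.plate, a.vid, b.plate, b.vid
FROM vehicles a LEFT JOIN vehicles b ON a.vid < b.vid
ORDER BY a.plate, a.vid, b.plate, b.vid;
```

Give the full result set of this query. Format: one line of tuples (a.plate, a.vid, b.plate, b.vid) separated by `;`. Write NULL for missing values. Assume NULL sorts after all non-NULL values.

(BQ, 3, JV, 7); (BQ, 3, RF, 9); (FL, 2, BQ, 3); (FL, 2, JV, 7); (FL, 2, RF, 9); (JV, 7, RF, 9); (RF, 2, BQ, 3); (RF, 2, JV, 7); (RF, 2, RF, 9); (RF, 9, NULL, NULL)

LEFT JOIN keeps every row from `vehicles a`; unmatched rows get NULL for `vehicles b`'s columns.
Matching on a.vid < b.vid.
- a row (vid=9): no match → kept, b columns NULL.
- a row (vid=3): matches 2 b row(s) → 2 output row(s).
- a row (vid=2): matches 3 b row(s) → 3 output row(s).
- a row (vid=7): matches 1 b row(s) → 1 output row(s).
- a row (vid=2): matches 3 b row(s) → 3 output row(s).
After projecting and ordering:
a.plate | a.vid | b.plate | b.vid
BQ | 3 | JV | 7
BQ | 3 | RF | 9
FL | 2 | BQ | 3
FL | 2 | JV | 7
FL | 2 | RF | 9
JV | 7 | RF | 9
RF | 2 | BQ | 3
RF | 2 | JV | 7
RF | 2 | RF | 9
RF | 9 | NULL | NULL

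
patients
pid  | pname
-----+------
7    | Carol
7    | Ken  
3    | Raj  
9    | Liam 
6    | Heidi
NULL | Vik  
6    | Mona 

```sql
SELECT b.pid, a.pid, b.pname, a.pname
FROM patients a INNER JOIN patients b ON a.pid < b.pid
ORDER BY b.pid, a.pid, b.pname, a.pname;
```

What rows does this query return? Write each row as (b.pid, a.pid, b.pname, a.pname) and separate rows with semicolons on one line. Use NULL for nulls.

(6, 3, Heidi, Raj); (6, 3, Mona, Raj); (7, 3, Carol, Raj); (7, 3, Ken, Raj); (7, 6, Carol, Heidi); (7, 6, Carol, Mona); (7, 6, Ken, Heidi); (7, 6, Ken, Mona); (9, 3, Liam, Raj); (9, 6, Liam, Heidi); (9, 6, Liam, Mona); (9, 7, Liam, Carol); (9, 7, Liam, Ken)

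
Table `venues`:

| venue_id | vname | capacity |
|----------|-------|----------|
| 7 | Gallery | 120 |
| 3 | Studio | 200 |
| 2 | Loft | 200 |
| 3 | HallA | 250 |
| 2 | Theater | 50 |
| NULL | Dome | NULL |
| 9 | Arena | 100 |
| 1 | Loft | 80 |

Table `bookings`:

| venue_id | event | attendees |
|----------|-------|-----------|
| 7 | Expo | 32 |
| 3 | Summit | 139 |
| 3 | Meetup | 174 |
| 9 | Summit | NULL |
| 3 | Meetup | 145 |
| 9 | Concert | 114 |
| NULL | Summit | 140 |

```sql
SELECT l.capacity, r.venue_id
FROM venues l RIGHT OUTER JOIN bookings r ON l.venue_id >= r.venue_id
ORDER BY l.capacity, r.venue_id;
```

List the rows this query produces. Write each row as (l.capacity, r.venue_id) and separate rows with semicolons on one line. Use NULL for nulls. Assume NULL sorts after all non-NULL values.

(100, 3); (100, 3); (100, 3); (100, 7); (100, 9); (100, 9); (120, 3); (120, 3); (120, 3); (120, 7); (200, 3); (200, 3); (200, 3); (250, 3); (250, 3); (250, 3); (NULL, NULL)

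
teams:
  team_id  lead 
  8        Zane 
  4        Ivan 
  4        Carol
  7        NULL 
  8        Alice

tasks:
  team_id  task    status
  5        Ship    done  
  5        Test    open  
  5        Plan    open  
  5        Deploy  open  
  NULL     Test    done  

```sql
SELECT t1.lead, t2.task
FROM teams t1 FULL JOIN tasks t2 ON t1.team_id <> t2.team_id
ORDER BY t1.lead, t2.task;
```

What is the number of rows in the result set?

21

FULL OUTER JOIN keeps every row from both sides; unmatched rows get NULL for the other side's columns.
Matching on t1.team_id <> t2.team_id. A NULL in a compared column never satisfies the condition.
- t1 row (team_id=8): matches 4 t2 row(s) → 4 output row(s).
- t1 row (team_id=4): matches 4 t2 row(s) → 4 output row(s).
- t1 row (team_id=4): matches 4 t2 row(s) → 4 output row(s).
- t1 row (team_id=7): matches 4 t2 row(s) → 4 output row(s).
- t1 row (team_id=8): matches 4 t2 row(s) → 4 output row(s).
- plus 1 unmatched t2 row(s), each kept with NULL t1 columns.
Total: 20 matched + 1 padded = 21 rows.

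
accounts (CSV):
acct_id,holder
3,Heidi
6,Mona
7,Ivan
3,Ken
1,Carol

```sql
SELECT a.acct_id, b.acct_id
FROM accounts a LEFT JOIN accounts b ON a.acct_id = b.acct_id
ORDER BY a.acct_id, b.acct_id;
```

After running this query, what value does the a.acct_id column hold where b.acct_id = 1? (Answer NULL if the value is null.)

1

LEFT JOIN keeps every row from `accounts a`; unmatched rows get NULL for `accounts b`'s columns.
Matching on a.acct_id = b.acct_id.
- acct_id=3: 2 matching b row(s), so 2 row(s) emitted.
- acct_id=6: 1 matching b row(s), so 1 row(s) emitted.
- acct_id=7: 1 matching b row(s), so 1 row(s) emitted.
- acct_id=3: 2 matching b row(s), so 2 row(s) emitted.
- acct_id=1: 1 matching b row(s), so 1 row(s) emitted.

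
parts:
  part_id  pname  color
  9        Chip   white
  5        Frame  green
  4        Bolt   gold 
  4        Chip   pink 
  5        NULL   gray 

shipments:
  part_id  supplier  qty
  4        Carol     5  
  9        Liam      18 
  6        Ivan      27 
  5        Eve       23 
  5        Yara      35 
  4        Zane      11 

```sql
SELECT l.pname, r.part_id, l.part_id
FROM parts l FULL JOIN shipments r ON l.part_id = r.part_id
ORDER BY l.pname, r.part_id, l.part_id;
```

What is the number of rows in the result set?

10

FULL OUTER JOIN keeps every row from both sides; unmatched rows get NULL for the other side's columns.
Matching on l.part_id = r.part_id.
Matched pairs: 9; unmatched l rows kept: 0; unmatched r rows kept: 1.
Total: 9 matched + 1 padded = 10 rows.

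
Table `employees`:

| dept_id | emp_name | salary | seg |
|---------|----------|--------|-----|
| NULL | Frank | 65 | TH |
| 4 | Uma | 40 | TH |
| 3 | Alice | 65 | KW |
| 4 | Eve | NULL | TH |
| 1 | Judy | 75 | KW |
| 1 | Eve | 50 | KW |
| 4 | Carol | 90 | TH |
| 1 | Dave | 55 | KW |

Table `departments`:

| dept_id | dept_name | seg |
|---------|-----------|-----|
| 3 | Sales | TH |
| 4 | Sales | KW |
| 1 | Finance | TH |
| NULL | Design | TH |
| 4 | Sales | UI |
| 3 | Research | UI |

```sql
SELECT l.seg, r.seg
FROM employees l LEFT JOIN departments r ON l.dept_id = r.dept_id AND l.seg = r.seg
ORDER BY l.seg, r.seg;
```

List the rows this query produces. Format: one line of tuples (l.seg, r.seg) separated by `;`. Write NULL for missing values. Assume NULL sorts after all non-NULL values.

LEFT JOIN keeps every row from `employees`; unmatched rows get NULL for `departments`'s columns.
Matching on l.dept_id = r.dept_id AND l.seg = r.seg. A NULL in a compared column never satisfies the condition.
- l row (dept_id=NULL, seg=TH): no match → kept, r columns NULL.
- l row (dept_id=4, seg=TH): no match → kept, r columns NULL.
- l row (dept_id=3, seg=KW): no match → kept, r columns NULL.
- l row (dept_id=4, seg=TH): no match → kept, r columns NULL.
- l row (dept_id=1, seg=KW): no match → kept, r columns NULL.
- l row (dept_id=1, seg=KW): no match → kept, r columns NULL.
- l row (dept_id=4, seg=TH): no match → kept, r columns NULL.
- l row (dept_id=1, seg=KW): no match → kept, r columns NULL.
After projecting and ordering:
l.seg | r.seg
KW | NULL
KW | NULL
KW | NULL
KW | NULL
TH | NULL
TH | NULL
TH | NULL
TH | NULL

(KW, NULL); (KW, NULL); (KW, NULL); (KW, NULL); (TH, NULL); (TH, NULL); (TH, NULL); (TH, NULL)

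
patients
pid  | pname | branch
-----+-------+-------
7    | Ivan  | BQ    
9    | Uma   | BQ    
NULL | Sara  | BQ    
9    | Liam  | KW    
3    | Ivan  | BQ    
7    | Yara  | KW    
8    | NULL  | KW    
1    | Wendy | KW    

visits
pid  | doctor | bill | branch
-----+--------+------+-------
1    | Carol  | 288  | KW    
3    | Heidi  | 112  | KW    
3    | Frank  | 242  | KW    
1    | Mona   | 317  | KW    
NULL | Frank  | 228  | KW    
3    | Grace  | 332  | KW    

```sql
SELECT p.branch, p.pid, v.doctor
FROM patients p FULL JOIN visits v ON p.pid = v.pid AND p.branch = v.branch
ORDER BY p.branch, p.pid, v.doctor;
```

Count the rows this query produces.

FULL OUTER JOIN keeps every row from both sides; unmatched rows get NULL for the other side's columns.
Matching on p.pid = v.pid AND p.branch = v.branch. A NULL in a compared column never satisfies the condition.
- pid=7, branch=BQ: no v row matches, row kept with v columns NULL.
- pid=9, branch=BQ: no v row matches, row kept with v columns NULL.
- pid=NULL, branch=BQ: no v row matches, row kept with v columns NULL.
- pid=9, branch=KW: no v row matches, row kept with v columns NULL.
- pid=3, branch=BQ: no v row matches, row kept with v columns NULL.
- pid=7, branch=KW: no v row matches, row kept with v columns NULL.
- pid=8, branch=KW: no v row matches, row kept with v columns NULL.
- pid=1, branch=KW: 2 matching v row(s), so 2 row(s) emitted.
- 4 v row(s) had no p match → kept, p columns NULL.
Total: 2 matched + 11 padded = 13 rows.

13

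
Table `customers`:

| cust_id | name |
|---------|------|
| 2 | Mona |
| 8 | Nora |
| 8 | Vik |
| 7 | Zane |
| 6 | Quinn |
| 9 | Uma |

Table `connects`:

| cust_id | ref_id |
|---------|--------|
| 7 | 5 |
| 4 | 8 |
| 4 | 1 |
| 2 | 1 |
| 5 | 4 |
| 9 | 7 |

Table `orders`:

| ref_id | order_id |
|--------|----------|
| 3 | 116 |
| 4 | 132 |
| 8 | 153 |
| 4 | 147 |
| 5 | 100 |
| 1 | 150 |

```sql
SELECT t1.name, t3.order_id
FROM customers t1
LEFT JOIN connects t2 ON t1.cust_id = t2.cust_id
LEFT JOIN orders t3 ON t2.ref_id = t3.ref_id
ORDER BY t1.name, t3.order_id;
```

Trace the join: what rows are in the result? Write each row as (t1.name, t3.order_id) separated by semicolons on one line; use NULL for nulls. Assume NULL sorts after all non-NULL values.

(Mona, 150); (Nora, NULL); (Quinn, NULL); (Uma, NULL); (Vik, NULL); (Zane, 100)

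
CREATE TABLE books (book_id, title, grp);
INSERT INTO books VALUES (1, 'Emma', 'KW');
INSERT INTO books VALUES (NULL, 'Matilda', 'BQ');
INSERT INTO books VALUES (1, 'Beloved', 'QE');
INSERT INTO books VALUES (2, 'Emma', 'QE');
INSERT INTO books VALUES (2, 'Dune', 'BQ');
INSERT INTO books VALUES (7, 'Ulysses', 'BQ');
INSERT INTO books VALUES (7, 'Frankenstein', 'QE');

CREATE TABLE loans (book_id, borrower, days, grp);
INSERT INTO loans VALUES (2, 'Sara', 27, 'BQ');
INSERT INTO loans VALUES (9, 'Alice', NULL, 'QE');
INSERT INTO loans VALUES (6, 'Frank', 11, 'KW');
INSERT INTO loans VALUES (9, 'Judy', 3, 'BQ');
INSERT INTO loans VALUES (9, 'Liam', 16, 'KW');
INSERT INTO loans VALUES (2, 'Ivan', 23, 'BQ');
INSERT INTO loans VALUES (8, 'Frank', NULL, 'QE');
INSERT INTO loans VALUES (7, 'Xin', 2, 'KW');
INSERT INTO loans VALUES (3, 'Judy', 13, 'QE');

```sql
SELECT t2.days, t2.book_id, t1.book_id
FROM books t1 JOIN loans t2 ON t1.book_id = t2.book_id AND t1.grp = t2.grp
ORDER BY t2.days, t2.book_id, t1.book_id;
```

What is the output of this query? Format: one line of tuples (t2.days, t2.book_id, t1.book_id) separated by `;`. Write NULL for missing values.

INNER JOIN keeps only pairs where the ON condition holds.
Matching on t1.book_id = t2.book_id AND t1.grp = t2.grp. A NULL in a compared column never satisfies the condition.
- book_id=1, grp=KW: no matching t2 row, dropped.
- book_id=NULL, grp=BQ: no matching t2 row, dropped.
- book_id=1, grp=QE: no matching t2 row, dropped.
- book_id=2, grp=QE: no matching t2 row, dropped.
- book_id=2, grp=BQ: 2 matching t2 row(s), so 2 row(s) emitted.
- book_id=7, grp=BQ: no matching t2 row, dropped.
- book_id=7, grp=QE: no matching t2 row, dropped.
After projecting and ordering:
t2.days | t2.book_id | t1.book_id
23 | 2 | 2
27 | 2 | 2

(23, 2, 2); (27, 2, 2)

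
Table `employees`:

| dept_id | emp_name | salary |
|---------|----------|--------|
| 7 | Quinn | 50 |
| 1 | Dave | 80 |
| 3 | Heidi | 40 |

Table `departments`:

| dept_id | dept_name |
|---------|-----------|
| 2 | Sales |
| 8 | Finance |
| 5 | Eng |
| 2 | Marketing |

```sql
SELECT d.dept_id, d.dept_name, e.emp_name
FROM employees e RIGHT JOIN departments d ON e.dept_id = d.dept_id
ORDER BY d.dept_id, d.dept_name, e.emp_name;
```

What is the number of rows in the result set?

RIGHT JOIN keeps every row from `departments`; unmatched rows get NULL for `employees`'s columns.
Matching on e.dept_id = d.dept_id.
Matched pairs: 0; unmatched d rows kept: 4.
Total: 0 matched + 4 padded = 4 rows.

4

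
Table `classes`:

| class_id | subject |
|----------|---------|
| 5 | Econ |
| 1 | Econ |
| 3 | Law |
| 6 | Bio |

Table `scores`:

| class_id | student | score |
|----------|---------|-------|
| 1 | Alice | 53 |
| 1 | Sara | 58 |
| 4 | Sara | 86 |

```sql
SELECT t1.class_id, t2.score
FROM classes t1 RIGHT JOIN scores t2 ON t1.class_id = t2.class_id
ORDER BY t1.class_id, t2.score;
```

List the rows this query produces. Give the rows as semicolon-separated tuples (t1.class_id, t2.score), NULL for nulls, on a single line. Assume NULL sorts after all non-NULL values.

RIGHT JOIN keeps every row from `scores`; unmatched rows get NULL for `classes`'s columns.
Matching on t1.class_id = t2.class_id.
- t1[0] class_id=5 → no match.
- t1[1] class_id=1 → 2 match(es) in t2 → 2 row(s).
- t1[2] class_id=3 → no match.
- t1[3] class_id=6 → no match.
- plus 1 unmatched t2 row(s), each kept with NULL t1 columns.
After projecting and ordering:
t1.class_id | t2.score
1 | 53
1 | 58
NULL | 86

(1, 53); (1, 58); (NULL, 86)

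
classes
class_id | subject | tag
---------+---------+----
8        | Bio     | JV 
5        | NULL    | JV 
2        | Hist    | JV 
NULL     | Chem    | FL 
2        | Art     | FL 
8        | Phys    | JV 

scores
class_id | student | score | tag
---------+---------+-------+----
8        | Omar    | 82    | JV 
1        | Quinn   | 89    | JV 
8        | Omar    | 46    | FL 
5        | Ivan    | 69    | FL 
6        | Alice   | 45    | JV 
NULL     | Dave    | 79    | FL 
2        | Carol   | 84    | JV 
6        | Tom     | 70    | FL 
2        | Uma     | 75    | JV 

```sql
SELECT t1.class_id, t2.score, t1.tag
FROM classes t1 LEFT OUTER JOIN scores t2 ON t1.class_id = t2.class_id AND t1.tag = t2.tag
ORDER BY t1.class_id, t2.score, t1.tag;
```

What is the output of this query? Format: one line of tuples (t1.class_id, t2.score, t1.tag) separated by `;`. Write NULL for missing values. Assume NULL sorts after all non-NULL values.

LEFT JOIN keeps every row from `classes`; unmatched rows get NULL for `scores`'s columns.
Matching on t1.class_id = t2.class_id AND t1.tag = t2.tag. A NULL in a compared column never satisfies the condition.
- t1[0] class_id=8, tag=JV → 1 match(es) in t2 → 1 row(s).
- t1[1] class_id=5, tag=JV → no match; kept with NULLs on the t2 side.
- t1[2] class_id=2, tag=JV → 2 match(es) in t2 → 2 row(s).
- t1[3] class_id=NULL, tag=FL → no match; kept with NULLs on the t2 side.
- t1[4] class_id=2, tag=FL → no match; kept with NULLs on the t2 side.
- t1[5] class_id=8, tag=JV → 1 match(es) in t2 → 1 row(s).
After projecting and ordering:
t1.class_id | t2.score | t1.tag
2 | 75 | JV
2 | 84 | JV
2 | NULL | FL
5 | NULL | JV
8 | 82 | JV
8 | 82 | JV
NULL | NULL | FL

(2, 75, JV); (2, 84, JV); (2, NULL, FL); (5, NULL, JV); (8, 82, JV); (8, 82, JV); (NULL, NULL, FL)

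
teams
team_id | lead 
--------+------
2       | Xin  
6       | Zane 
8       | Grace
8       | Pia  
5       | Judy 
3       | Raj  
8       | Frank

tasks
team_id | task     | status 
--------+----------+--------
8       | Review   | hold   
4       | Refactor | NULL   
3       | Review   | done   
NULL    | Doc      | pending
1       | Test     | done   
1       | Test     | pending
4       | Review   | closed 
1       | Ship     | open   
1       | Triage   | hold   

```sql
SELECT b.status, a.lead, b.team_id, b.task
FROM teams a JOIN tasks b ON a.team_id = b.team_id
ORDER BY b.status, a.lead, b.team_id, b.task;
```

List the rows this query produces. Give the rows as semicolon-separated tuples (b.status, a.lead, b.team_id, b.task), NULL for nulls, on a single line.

(done, Raj, 3, Review); (hold, Frank, 8, Review); (hold, Grace, 8, Review); (hold, Pia, 8, Review)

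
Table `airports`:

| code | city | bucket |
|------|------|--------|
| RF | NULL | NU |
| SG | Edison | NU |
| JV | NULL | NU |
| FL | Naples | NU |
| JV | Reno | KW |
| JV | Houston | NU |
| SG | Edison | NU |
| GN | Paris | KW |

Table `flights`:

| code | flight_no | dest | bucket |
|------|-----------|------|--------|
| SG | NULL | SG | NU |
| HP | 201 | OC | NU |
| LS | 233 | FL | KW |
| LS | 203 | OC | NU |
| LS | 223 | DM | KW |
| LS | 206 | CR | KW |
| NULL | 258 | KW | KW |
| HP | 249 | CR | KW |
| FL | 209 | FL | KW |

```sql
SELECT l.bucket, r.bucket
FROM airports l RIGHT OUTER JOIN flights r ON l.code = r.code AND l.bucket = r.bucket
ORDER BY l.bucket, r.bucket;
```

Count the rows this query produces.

RIGHT JOIN keeps every row from `flights`; unmatched rows get NULL for `airports`'s columns.
Matching on l.code = r.code AND l.bucket = r.bucket. A NULL in a compared column never satisfies the condition.
Matched pairs: 2; unmatched r rows kept: 8.
Total: 2 matched + 8 padded = 10 rows.

10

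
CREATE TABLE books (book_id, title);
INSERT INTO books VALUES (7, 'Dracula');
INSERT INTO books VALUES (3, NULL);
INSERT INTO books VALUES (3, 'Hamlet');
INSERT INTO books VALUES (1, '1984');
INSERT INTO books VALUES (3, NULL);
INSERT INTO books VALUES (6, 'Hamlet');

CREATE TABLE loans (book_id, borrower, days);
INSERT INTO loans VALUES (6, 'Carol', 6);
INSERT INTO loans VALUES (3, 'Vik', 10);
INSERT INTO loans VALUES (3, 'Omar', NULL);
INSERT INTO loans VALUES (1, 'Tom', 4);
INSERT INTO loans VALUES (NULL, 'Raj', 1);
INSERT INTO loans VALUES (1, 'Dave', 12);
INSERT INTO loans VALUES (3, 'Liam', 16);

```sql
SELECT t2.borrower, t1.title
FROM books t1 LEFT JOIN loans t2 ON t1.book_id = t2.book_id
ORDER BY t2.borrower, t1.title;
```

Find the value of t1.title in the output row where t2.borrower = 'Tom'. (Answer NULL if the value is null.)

1984

LEFT JOIN keeps every row from `books`; unmatched rows get NULL for `loans`'s columns.
Matching on t1.book_id = t2.book_id. A NULL in a compared column never satisfies the condition.
- t1 row (book_id=7): no match → kept, t2 columns NULL.
- t1 row (book_id=3): matches 3 t2 row(s) → 3 output row(s).
- t1 row (book_id=3): matches 3 t2 row(s) → 3 output row(s).
- t1 row (book_id=1): matches 2 t2 row(s) → 2 output row(s).
- t1 row (book_id=3): matches 3 t2 row(s) → 3 output row(s).
- t1 row (book_id=6): matches 1 t2 row(s) → 1 output row(s).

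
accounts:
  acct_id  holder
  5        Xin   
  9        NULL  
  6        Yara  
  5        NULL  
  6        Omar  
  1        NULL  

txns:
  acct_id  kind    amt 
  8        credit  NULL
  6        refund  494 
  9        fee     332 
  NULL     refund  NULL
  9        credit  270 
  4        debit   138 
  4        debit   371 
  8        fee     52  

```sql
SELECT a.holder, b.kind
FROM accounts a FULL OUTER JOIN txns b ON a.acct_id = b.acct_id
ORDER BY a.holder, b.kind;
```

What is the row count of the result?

FULL OUTER JOIN keeps every row from both sides; unmatched rows get NULL for the other side's columns.
Matching on a.acct_id = b.acct_id. A NULL in a compared column never satisfies the condition.
- a (acct_id=5) has no partner → padded with NULL.
- a (acct_id=9) pairs with 2 row(s) of b.
- a (acct_id=6) pairs with 1 row(s) of b.
- a (acct_id=5) has no partner → padded with NULL.
- a (acct_id=6) pairs with 1 row(s) of b.
- a (acct_id=1) has no partner → padded with NULL.
- plus 5 unmatched b row(s), each kept with NULL a columns.
Total: 4 matched + 8 padded = 12 rows.

12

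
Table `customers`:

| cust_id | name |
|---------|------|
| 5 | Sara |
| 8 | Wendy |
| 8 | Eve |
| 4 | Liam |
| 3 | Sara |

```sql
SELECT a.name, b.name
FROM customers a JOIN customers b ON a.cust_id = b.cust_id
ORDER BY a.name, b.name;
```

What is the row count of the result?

7

INNER JOIN keeps only pairs where the ON condition holds.
Matching on a.cust_id = b.cust_id.
Matched pairs: 7.
Total: 7 rows.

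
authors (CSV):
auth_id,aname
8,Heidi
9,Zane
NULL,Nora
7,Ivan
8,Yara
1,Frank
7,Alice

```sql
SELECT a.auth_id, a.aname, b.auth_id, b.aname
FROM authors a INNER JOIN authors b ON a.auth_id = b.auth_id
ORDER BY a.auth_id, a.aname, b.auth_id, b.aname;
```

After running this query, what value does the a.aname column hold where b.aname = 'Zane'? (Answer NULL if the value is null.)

Zane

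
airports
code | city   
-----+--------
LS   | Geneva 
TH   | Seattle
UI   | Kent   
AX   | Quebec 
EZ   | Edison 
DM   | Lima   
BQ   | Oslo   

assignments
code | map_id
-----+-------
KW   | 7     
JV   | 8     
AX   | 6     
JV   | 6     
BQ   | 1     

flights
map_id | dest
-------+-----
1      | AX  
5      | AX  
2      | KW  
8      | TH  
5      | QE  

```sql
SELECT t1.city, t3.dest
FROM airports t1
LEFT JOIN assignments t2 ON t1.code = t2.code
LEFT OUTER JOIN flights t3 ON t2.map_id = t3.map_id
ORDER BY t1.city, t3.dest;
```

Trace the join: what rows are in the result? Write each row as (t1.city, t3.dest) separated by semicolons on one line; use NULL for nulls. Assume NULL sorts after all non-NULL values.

(Edison, NULL); (Geneva, NULL); (Kent, NULL); (Lima, NULL); (Oslo, AX); (Quebec, NULL); (Seattle, NULL)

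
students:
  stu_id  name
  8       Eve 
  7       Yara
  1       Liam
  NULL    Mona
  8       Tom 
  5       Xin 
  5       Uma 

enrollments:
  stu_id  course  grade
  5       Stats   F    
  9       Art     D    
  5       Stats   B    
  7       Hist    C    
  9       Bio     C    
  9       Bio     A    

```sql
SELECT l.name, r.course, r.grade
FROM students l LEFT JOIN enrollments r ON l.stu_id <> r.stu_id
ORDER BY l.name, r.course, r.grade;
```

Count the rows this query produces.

LEFT JOIN keeps every row from `students`; unmatched rows get NULL for `enrollments`'s columns.
Matching on l.stu_id <> r.stu_id. A NULL in a compared column never satisfies the condition.
Matched pairs: 31; unmatched l rows kept: 1.
Total: 31 matched + 1 padded = 32 rows.

32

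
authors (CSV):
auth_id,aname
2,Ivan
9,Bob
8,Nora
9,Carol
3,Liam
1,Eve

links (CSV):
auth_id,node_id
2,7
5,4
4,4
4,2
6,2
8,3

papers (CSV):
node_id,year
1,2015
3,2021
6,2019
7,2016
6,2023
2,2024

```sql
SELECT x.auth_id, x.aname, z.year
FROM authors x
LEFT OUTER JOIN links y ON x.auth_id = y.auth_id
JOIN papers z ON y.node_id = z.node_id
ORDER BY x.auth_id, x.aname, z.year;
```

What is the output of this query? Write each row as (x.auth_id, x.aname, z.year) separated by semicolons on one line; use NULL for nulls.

(2, Ivan, 2016); (8, Nora, 2021)

Step 1 — x LEFT JOIN y on auth_id → 6 row(s).
Then INNER JOIN `papers z` on node_id: keep only rows whose y.node_id appears in z.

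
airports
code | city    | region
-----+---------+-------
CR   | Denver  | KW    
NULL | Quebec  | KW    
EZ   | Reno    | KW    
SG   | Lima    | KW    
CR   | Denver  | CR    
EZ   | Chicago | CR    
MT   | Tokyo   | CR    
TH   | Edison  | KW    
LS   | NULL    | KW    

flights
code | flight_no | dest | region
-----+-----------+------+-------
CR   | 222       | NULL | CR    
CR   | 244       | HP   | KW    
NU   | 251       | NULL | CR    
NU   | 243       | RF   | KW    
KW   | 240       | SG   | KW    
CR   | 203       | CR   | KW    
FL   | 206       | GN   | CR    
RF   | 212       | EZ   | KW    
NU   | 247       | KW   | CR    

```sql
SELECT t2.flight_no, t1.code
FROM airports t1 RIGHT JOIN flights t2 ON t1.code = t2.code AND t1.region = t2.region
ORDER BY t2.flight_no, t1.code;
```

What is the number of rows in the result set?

9

RIGHT JOIN keeps every row from `flights`; unmatched rows get NULL for `airports`'s columns.
Matching on t1.code = t2.code AND t1.region = t2.region. A NULL in a compared column never satisfies the condition.
Matched pairs: 3; unmatched t2 rows kept: 6.
Total: 3 matched + 6 padded = 9 rows.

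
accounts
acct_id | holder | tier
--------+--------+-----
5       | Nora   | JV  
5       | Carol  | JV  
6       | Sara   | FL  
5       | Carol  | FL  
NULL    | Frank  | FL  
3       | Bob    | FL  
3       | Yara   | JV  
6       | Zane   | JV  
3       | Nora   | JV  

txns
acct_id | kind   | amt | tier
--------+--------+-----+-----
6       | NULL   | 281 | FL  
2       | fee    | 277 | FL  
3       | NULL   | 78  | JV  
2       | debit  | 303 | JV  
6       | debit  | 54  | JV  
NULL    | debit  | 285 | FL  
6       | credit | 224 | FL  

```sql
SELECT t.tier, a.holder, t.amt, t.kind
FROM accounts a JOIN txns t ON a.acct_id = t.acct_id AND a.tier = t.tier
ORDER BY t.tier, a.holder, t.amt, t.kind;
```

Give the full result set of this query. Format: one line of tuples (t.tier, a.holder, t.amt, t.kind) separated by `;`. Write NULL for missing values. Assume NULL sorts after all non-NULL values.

(FL, Sara, 224, credit); (FL, Sara, 281, NULL); (JV, Nora, 78, NULL); (JV, Yara, 78, NULL); (JV, Zane, 54, debit)

INNER JOIN keeps only pairs where the ON condition holds.
Matching on a.acct_id = t.acct_id AND a.tier = t.tier. A NULL in a compared column never satisfies the condition.
- acct_id=5, tier=JV: no matching t row, dropped.
- acct_id=5, tier=JV: no matching t row, dropped.
- acct_id=6, tier=FL: 2 matching t row(s), so 2 row(s) emitted.
- acct_id=5, tier=FL: no matching t row, dropped.
- acct_id=NULL, tier=FL: no matching t row, dropped.
- acct_id=3, tier=FL: no matching t row, dropped.
- acct_id=3, tier=JV: 1 matching t row(s), so 1 row(s) emitted.
- acct_id=6, tier=JV: 1 matching t row(s), so 1 row(s) emitted.
- acct_id=3, tier=JV: 1 matching t row(s), so 1 row(s) emitted.
After projecting and ordering:
t.tier | a.holder | t.amt | t.kind
FL | Sara | 224 | credit
FL | Sara | 281 | NULL
JV | Nora | 78 | NULL
JV | Yara | 78 | NULL
JV | Zane | 54 | debit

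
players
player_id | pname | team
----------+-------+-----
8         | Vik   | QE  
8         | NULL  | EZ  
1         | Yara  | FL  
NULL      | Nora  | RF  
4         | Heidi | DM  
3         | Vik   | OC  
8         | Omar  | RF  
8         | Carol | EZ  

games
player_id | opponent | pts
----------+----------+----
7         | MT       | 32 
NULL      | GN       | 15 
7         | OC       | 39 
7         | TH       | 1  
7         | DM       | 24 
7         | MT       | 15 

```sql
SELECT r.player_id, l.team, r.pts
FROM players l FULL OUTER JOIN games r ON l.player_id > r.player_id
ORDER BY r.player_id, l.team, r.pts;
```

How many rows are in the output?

FULL OUTER JOIN keeps every row from both sides; unmatched rows get NULL for the other side's columns.
Matching on l.player_id > r.player_id. A NULL in a compared column never satisfies the condition.
- player_id=8: 5 matching r row(s), so 5 row(s) emitted.
- player_id=8: 5 matching r row(s), so 5 row(s) emitted.
- player_id=1: no r row matches, row kept with r columns NULL.
- player_id=NULL: no r row matches, row kept with r columns NULL.
- player_id=4: no r row matches, row kept with r columns NULL.
- player_id=3: no r row matches, row kept with r columns NULL.
- player_id=8: 5 matching r row(s), so 5 row(s) emitted.
- player_id=8: 5 matching r row(s), so 5 row(s) emitted.
- 1 r row(s) had no l match → kept, l columns NULL.
Total: 20 matched + 5 padded = 25 rows.

25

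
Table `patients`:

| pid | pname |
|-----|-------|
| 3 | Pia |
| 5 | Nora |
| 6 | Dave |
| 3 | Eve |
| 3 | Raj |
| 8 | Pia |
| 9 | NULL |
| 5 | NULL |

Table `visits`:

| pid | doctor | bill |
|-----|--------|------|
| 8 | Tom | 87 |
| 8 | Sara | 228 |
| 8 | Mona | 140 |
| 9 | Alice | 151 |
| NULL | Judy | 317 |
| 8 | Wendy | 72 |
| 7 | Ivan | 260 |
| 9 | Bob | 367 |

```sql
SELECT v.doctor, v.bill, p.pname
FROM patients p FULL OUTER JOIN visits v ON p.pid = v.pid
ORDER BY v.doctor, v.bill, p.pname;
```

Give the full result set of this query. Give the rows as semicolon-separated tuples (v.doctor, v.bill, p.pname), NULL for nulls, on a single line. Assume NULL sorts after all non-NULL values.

(Alice, 151, NULL); (Bob, 367, NULL); (Ivan, 260, NULL); (Judy, 317, NULL); (Mona, 140, Pia); (Sara, 228, Pia); (Tom, 87, Pia); (Wendy, 72, Pia); (NULL, NULL, Dave); (NULL, NULL, Eve); (NULL, NULL, Nora); (NULL, NULL, Pia); (NULL, NULL, Raj); (NULL, NULL, NULL)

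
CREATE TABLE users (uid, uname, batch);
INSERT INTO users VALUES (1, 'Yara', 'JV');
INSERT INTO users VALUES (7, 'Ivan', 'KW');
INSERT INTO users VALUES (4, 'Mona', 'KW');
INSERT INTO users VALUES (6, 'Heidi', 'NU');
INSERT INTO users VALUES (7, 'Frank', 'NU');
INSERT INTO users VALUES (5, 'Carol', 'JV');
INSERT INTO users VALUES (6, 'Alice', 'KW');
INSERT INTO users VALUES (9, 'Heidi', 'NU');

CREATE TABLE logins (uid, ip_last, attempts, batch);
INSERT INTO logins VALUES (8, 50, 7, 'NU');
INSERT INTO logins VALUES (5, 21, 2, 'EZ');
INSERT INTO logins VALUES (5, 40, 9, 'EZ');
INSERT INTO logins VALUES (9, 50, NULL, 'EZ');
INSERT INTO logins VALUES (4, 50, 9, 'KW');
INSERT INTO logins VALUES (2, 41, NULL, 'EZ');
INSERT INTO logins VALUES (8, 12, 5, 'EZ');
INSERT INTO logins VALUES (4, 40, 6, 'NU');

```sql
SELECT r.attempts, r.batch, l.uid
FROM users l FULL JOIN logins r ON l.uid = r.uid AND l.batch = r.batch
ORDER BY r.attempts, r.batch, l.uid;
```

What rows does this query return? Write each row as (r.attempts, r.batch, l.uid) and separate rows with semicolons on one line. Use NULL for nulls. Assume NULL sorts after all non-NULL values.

FULL OUTER JOIN keeps every row from both sides; unmatched rows get NULL for the other side's columns.
Matching on l.uid = r.uid AND l.batch = r.batch.
Matched pairs: 1; unmatched l rows kept: 7; unmatched r rows kept: 7.

(2, EZ, NULL); (5, EZ, NULL); (6, NU, NULL); (7, NU, NULL); (9, EZ, NULL); (9, KW, 4); (NULL, EZ, NULL); (NULL, EZ, NULL); (NULL, NULL, 1); (NULL, NULL, 5); (NULL, NULL, 6); (NULL, NULL, 6); (NULL, NULL, 7); (NULL, NULL, 7); (NULL, NULL, 9)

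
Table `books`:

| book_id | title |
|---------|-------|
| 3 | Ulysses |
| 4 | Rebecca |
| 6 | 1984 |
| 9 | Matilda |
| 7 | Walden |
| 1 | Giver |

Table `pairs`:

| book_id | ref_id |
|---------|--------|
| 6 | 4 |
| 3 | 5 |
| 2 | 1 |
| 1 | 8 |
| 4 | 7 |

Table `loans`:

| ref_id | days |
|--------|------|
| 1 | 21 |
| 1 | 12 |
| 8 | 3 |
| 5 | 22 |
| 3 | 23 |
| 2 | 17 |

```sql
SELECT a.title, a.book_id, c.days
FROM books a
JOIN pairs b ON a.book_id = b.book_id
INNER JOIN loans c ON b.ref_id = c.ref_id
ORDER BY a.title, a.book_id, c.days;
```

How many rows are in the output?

2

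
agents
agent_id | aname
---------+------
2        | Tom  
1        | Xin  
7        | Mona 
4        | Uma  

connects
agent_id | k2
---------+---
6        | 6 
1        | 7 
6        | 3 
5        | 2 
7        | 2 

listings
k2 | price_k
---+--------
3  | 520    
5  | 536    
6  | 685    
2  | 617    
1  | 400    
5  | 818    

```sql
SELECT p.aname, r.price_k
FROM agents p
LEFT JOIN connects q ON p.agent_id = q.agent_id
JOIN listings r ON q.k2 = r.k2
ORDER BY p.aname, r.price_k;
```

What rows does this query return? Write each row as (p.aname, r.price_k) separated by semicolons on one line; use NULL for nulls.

(Mona, 617)

Step 1 — p LEFT JOIN q on agent_id → 4 row(s).
Then INNER JOIN `listings r` on k2: keep only rows whose q.k2 appears in r.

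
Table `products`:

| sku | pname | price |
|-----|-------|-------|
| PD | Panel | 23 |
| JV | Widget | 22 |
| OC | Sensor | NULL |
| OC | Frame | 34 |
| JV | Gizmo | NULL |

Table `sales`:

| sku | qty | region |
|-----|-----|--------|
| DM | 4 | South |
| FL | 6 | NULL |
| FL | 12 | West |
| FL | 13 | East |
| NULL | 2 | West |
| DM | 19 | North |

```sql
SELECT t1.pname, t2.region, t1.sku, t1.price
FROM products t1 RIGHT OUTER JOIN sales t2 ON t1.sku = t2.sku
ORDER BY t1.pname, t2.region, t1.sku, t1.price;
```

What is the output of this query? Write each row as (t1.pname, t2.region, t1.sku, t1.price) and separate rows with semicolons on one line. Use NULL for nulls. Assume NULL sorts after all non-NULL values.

(NULL, East, NULL, NULL); (NULL, North, NULL, NULL); (NULL, South, NULL, NULL); (NULL, West, NULL, NULL); (NULL, West, NULL, NULL); (NULL, NULL, NULL, NULL)

RIGHT JOIN keeps every row from `sales`; unmatched rows get NULL for `products`'s columns.
Matching on t1.sku = t2.sku. A NULL in a compared column never satisfies the condition.
- t1 row (sku=PD): no match.
- t1 row (sku=JV): no match.
- t1 row (sku=OC): no match.
- t1 row (sku=OC): no match.
- t1 row (sku=JV): no match.
- 6 row(s) from t2 found no t1 partner → padded with NULL.
After projecting and ordering:
t1.pname | t2.region | t1.sku | t1.price
NULL | East | NULL | NULL
NULL | North | NULL | NULL
NULL | South | NULL | NULL
NULL | West | NULL | NULL
NULL | West | NULL | NULL
NULL | NULL | NULL | NULL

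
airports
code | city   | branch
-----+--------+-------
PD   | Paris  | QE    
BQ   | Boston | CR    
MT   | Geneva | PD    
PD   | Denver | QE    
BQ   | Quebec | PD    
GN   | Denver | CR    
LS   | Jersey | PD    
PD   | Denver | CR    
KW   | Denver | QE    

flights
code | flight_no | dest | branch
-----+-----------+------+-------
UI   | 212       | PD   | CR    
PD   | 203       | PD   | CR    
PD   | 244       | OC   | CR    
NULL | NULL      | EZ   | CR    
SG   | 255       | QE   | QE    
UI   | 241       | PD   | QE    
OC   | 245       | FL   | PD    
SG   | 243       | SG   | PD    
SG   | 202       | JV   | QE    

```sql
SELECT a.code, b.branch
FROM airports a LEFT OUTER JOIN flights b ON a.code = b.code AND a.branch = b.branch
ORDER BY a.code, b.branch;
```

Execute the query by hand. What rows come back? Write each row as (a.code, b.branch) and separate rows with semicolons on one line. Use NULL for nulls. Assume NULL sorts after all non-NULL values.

(BQ, NULL); (BQ, NULL); (GN, NULL); (KW, NULL); (LS, NULL); (MT, NULL); (PD, CR); (PD, CR); (PD, NULL); (PD, NULL)

LEFT JOIN keeps every row from `airports`; unmatched rows get NULL for `flights`'s columns.
Matching on a.code = b.code AND a.branch = b.branch. A NULL in a compared column never satisfies the condition.
- code=PD, branch=QE: no b row matches, row kept with b columns NULL.
- code=BQ, branch=CR: no b row matches, row kept with b columns NULL.
- code=MT, branch=PD: no b row matches, row kept with b columns NULL.
- code=PD, branch=QE: no b row matches, row kept with b columns NULL.
- code=BQ, branch=PD: no b row matches, row kept with b columns NULL.
- code=GN, branch=CR: no b row matches, row kept with b columns NULL.
- code=LS, branch=PD: no b row matches, row kept with b columns NULL.
- code=PD, branch=CR: 2 matching b row(s), so 2 row(s) emitted.
- code=KW, branch=QE: no b row matches, row kept with b columns NULL.
After projecting and ordering:
a.code | b.branch
BQ | NULL
BQ | NULL
GN | NULL
KW | NULL
LS | NULL
MT | NULL
PD | CR
PD | CR
PD | NULL
PD | NULL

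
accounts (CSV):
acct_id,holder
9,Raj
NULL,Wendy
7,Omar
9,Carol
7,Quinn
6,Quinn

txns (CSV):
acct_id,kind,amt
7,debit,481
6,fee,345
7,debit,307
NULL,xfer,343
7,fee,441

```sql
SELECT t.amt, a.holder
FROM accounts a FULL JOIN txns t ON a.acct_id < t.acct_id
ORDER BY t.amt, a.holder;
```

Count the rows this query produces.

10

FULL OUTER JOIN keeps every row from both sides; unmatched rows get NULL for the other side's columns.
Matching on a.acct_id < t.acct_id. A NULL in a compared column never satisfies the condition.
- acct_id=9: no t row matches, row kept with t columns NULL.
- acct_id=NULL: no t row matches, row kept with t columns NULL.
- acct_id=7: no t row matches, row kept with t columns NULL.
- acct_id=9: no t row matches, row kept with t columns NULL.
- acct_id=7: no t row matches, row kept with t columns NULL.
- acct_id=6: 3 matching t row(s), so 3 row(s) emitted.
- 2 t row(s) had no a match → kept, a columns NULL.
Total: 3 matched + 7 padded = 10 rows.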